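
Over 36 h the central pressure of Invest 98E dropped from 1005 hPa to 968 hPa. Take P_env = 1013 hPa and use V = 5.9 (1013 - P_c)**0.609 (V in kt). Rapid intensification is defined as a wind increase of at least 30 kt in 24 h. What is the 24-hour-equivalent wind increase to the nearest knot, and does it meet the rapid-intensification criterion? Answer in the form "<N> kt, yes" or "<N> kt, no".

V₁: ΔP = 8, V ≈ 5.9 × 8^0.609 ≈ 20.93 kt.
V₂: ΔP = 45, V ≈ 5.9 × 45^0.609 ≈ 59.93 kt.
ΔV over 36 h = 39.00 kt → 24 h equivalent = 39.00 × 24/36 ≈ 26.00 kt.
26 kt < 30 kt ⇒ not rapid intensification.

26 kt, no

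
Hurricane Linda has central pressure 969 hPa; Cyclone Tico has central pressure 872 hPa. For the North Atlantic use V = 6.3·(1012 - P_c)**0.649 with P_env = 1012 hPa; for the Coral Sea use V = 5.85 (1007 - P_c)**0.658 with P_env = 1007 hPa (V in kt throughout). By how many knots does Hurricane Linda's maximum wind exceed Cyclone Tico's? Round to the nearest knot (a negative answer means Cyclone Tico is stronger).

Hurricane Linda: ΔP = 43; V ≈ 6.3 × 43^0.649 ≈ 72.35 kt.
Cyclone Tico: ΔP = 135; V ≈ 5.85 × 135^0.658 ≈ 147.54 kt.
Difference ≈ 72.35 − 147.54 = -75.19 → -75 kt.

-75 kt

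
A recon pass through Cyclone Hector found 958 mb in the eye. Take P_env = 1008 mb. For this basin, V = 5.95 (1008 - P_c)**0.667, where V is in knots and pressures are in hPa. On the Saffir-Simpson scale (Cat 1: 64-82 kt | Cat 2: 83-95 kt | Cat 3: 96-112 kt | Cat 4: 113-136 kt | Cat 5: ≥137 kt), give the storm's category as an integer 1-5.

1

ΔP = 1008 − 958 = 50 mb.
V ≈ 5.95 × 50^0.667 = 5.95 × 13.59 ≈ 81 kt.
81 kt falls in the Category 1 band.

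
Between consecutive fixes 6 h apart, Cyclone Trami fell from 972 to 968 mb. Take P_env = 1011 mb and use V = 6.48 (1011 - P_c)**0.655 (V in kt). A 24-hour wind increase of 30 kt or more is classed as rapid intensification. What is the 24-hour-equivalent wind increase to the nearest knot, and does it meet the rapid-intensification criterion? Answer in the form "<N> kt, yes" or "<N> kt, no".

19 kt, no

V₁: ΔP = 39, V ≈ 6.48 × 39^0.655 ≈ 71.40 kt.
V₂: ΔP = 43, V ≈ 6.48 × 43^0.655 ≈ 76.12 kt.
ΔV over 6 h = 4.72 kt → 24 h equivalent = 4.72 × 24/6 ≈ 18.88 kt.
19 kt < 30 kt ⇒ not rapid intensification.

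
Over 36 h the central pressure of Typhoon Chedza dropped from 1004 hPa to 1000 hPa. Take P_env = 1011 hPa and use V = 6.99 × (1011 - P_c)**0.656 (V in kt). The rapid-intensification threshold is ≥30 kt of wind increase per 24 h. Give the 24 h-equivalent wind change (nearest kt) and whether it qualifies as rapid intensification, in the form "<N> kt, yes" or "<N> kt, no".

6 kt, no

V₁: ΔP = 7, V ≈ 6.99 × 7^0.656 ≈ 25.05 kt.
V₂: ΔP = 11, V ≈ 6.99 × 11^0.656 ≈ 33.70 kt.
ΔV over 36 h = 8.65 kt → 24 h equivalent = 8.65 × 24/36 ≈ 5.77 kt.
6 kt < 30 kt ⇒ not rapid intensification.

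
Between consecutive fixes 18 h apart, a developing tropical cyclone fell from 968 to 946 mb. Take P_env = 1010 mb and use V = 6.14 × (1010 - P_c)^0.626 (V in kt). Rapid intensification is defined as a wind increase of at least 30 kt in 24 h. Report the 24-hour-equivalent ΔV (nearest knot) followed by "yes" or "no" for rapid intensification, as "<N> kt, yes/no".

26 kt, no

V₁: ΔP = 42, V ≈ 6.14 × 42^0.626 ≈ 63.73 kt.
V₂: ΔP = 64, V ≈ 6.14 × 64^0.626 ≈ 82.95 kt.
ΔV over 18 h = 19.22 kt → 24 h equivalent = 19.22 × 24/18 ≈ 25.63 kt.
26 kt < 30 kt ⇒ not rapid intensification.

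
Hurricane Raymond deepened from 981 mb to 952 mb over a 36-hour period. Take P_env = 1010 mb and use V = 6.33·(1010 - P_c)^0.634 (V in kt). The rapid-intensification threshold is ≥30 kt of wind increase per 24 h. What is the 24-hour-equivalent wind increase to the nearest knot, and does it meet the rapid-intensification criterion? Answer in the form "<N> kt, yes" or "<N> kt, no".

20 kt, no

V₁: ΔP = 29, V ≈ 6.33 × 29^0.634 ≈ 53.53 kt.
V₂: ΔP = 58, V ≈ 6.33 × 58^0.634 ≈ 83.06 kt.
ΔV over 36 h = 29.53 kt → 24 h equivalent = 29.53 × 24/36 ≈ 19.69 kt.
20 kt < 30 kt ⇒ not rapid intensification.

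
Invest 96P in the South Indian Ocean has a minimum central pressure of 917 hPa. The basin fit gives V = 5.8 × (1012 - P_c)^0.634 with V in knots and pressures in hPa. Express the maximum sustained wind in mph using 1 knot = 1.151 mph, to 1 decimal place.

119.8 mph

ΔP = 1012 − 917 = 95 hPa.
V ≈ 5.8 × 95^0.634 = 5.8 × 17.942 ≈ 104.065 kt.
104.065 × 1.151 ≈ 119.78 mph → 119.8 mph.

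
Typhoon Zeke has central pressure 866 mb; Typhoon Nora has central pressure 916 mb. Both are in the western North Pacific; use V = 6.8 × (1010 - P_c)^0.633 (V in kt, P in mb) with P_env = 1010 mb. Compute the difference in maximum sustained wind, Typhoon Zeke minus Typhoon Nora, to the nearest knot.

Typhoon Zeke: ΔP = 144; V ≈ 6.8 × 144^0.633 ≈ 158.03 kt.
Typhoon Nora: ΔP = 94; V ≈ 6.8 × 94^0.633 ≈ 120.64 kt.
Difference ≈ 158.03 − 120.64 = 37.39 → 37 kt.

37 kt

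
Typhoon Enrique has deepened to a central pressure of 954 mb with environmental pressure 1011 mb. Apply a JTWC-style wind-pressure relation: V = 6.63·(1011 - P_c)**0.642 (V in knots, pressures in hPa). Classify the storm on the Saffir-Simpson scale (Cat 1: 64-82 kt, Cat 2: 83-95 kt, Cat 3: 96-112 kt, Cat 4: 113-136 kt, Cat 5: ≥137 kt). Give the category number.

ΔP = 1011 − 954 = 57 mb.
V ≈ 6.63 × 57^0.642 = 6.63 × 13.41 ≈ 89 kt.
89 kt falls in the Category 2 band.

2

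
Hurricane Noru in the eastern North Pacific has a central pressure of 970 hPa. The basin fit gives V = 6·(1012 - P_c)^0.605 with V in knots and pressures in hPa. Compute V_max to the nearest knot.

ΔP = 1012 − 970 = 42 hPa.
42^0.605 ≈ 9.595.
V ≈ 6 × 9.595 ≈ 57.6 kt.

58 kt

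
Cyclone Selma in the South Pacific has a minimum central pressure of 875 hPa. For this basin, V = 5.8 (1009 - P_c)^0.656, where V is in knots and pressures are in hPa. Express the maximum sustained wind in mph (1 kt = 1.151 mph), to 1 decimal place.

165.9 mph

ΔP = 1009 − 875 = 134 hPa.
V ≈ 5.8 × 134^0.656 = 5.8 × 24.853 ≈ 144.148 kt.
144.148 × 1.151 ≈ 165.91 mph → 165.9 mph.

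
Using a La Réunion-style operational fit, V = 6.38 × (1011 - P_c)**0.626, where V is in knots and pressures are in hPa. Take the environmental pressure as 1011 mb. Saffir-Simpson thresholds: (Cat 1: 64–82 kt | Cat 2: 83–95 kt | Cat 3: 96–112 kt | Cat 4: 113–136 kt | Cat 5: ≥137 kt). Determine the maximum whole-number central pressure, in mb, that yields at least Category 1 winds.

Category 1 begins at V = 64 kt.
Required ΔP = (64/6.38)^(1/0.626) = 10.031^1.597 ≈ 39.78 mb.
P_c ≤ 1011 − 39.78 = 971.22, so the highest integer P_c is 971 mb.

971 mb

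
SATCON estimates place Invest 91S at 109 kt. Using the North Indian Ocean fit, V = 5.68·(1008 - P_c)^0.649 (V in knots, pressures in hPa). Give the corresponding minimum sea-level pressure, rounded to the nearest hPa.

913 hPa

ΔP = (V / 5.68)^(1/0.649) = (109/5.68)^1.541.
109/5.68 = 19.190; 19.190^1.541 ≈ 94.84 hPa.
P_c = 1008 − 94.84 = 913.16 ≈ 913 hPa.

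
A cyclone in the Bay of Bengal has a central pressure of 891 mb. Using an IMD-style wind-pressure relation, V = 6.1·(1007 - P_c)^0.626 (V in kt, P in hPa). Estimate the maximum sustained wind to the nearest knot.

120 kt

ΔP = 1007 − 891 = 116 mb.
116^0.626 ≈ 19.604.
V ≈ 6.1 × 19.604 ≈ 119.6 kt.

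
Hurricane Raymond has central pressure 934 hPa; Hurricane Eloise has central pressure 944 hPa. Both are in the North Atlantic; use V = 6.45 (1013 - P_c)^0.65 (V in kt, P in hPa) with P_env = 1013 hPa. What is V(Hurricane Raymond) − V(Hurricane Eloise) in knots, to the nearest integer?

Hurricane Raymond: ΔP = 79; V ≈ 6.45 × 79^0.65 ≈ 110.41 kt.
Hurricane Eloise: ΔP = 69; V ≈ 6.45 × 69^0.65 ≈ 101.11 kt.
Difference ≈ 110.41 − 101.11 = 9.30 → 9 kt.

9 kt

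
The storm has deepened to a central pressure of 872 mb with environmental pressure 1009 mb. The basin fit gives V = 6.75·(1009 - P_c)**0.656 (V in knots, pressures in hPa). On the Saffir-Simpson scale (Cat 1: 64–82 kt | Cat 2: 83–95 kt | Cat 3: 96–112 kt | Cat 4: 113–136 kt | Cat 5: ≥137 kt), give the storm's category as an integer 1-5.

ΔP = 1009 − 872 = 137 mb.
V ≈ 6.75 × 137^0.656 = 6.75 × 25.22 ≈ 170 kt.
170 kt falls in the Category 5 band.

5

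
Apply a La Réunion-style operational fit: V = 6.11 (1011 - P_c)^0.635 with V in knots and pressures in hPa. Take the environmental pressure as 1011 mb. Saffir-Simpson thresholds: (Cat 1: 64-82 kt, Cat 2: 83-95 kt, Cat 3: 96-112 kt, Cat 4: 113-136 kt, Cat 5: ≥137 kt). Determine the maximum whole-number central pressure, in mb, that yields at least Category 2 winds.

Category 2 begins at V = 83 kt.
Required ΔP = (83/6.11)^(1/0.635) = 13.584^1.575 ≈ 60.86 mb.
P_c ≤ 1011 − 60.86 = 950.14, so the highest integer P_c is 950 mb.

950 mb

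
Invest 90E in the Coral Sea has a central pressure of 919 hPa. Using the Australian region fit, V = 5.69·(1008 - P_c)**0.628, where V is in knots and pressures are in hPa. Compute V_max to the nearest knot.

ΔP = 1008 − 919 = 89 hPa.
89^0.628 ≈ 16.758.
V ≈ 5.69 × 16.758 ≈ 95.4 kt.

95 kt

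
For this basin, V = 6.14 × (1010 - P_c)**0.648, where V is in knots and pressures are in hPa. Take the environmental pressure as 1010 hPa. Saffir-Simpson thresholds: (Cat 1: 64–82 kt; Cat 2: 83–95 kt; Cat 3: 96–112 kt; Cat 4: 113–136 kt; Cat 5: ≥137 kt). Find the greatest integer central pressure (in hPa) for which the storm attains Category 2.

Category 2 begins at V = 83 kt.
Required ΔP = (83/6.14)^(1/0.648) = 13.518^1.543 ≈ 55.62 hPa.
P_c ≤ 1010 − 55.62 = 954.38, so the highest integer P_c is 954 hPa.

954 hPa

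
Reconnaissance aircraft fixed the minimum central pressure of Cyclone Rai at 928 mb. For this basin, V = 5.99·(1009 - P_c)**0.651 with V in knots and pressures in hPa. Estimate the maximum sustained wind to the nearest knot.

105 kt

ΔP = 1009 − 928 = 81 mb.
81^0.651 ≈ 17.475.
V ≈ 5.99 × 17.475 ≈ 104.7 kt.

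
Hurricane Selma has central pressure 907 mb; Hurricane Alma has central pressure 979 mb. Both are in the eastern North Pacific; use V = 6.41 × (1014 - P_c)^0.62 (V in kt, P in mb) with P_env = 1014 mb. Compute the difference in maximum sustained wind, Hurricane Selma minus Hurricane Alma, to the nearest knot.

Hurricane Selma: ΔP = 107; V ≈ 6.41 × 107^0.62 ≈ 116.17 kt.
Hurricane Alma: ΔP = 35; V ≈ 6.41 × 35^0.62 ≈ 58.10 kt.
Difference ≈ 116.17 − 58.10 = 58.07 → 58 kt.

58 kt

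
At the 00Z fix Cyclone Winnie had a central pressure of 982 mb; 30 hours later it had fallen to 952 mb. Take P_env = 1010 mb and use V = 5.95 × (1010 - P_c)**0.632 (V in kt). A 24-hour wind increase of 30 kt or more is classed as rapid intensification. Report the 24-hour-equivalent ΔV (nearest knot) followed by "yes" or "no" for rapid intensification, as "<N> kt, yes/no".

23 kt, no

V₁: ΔP = 28, V ≈ 5.95 × 28^0.632 ≈ 48.88 kt.
V₂: ΔP = 58, V ≈ 5.95 × 58^0.632 ≈ 77.45 kt.
ΔV over 30 h = 28.57 kt → 24 h equivalent = 28.57 × 24/30 ≈ 22.86 kt.
23 kt < 30 kt ⇒ not rapid intensification.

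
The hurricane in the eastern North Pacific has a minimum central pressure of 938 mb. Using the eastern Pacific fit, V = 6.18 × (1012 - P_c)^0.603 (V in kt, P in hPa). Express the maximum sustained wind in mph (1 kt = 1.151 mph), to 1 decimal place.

95.3 mph

ΔP = 1012 − 938 = 74 mb.
V ≈ 6.18 × 74^0.603 = 6.18 × 13.401 ≈ 82.820 kt.
82.820 × 1.151 ≈ 95.33 mph → 95.3 mph.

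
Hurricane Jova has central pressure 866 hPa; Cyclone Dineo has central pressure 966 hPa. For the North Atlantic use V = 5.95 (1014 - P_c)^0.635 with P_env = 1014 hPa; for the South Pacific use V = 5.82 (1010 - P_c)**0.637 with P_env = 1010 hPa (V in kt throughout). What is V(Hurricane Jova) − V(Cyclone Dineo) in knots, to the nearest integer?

77 kt

Hurricane Jova: ΔP = 148; V ≈ 5.95 × 148^0.635 ≈ 142.11 kt.
Cyclone Dineo: ΔP = 44; V ≈ 5.82 × 44^0.637 ≈ 64.83 kt.
Difference ≈ 142.11 − 64.83 = 77.28 → 77 kt.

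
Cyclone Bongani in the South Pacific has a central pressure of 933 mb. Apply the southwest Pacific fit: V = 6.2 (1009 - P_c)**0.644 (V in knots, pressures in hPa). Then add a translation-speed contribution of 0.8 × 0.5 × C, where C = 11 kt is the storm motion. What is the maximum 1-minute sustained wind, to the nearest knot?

105 kt

ΔP = 1009 − 933 = 76 mb.
76^0.644 ≈ 16.265.
V ≈ 6.2 × 16.265 ≈ 100.8 kt.
Translation term: 0.8 × 0.5 × 11 = 4.4 kt.
Corrected V ≈ 105.2 kt → 105 kt.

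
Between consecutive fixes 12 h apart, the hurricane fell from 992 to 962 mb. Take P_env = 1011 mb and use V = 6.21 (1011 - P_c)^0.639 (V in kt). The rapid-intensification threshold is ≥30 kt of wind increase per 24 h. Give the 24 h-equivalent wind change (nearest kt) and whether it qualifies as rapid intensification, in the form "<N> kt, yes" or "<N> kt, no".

V₁: ΔP = 19, V ≈ 6.21 × 19^0.639 ≈ 40.76 kt.
V₂: ΔP = 49, V ≈ 6.21 × 49^0.639 ≈ 74.67 kt.
ΔV over 12 h = 33.91 kt → 24 h equivalent = 33.91 × 24/12 ≈ 67.82 kt.
68 kt ≥ 30 kt ⇒ rapid intensification.

68 kt, yes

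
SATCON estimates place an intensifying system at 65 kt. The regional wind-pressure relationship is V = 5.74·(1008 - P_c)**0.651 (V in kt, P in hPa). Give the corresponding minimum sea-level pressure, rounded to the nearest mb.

ΔP = (V / 5.74)^(1/0.651) = (65/5.74)^1.536.
65/5.74 = 11.324; 11.324^1.536 ≈ 41.60 mb.
P_c = 1008 − 41.60 = 966.40 ≈ 966 mb.

966 mb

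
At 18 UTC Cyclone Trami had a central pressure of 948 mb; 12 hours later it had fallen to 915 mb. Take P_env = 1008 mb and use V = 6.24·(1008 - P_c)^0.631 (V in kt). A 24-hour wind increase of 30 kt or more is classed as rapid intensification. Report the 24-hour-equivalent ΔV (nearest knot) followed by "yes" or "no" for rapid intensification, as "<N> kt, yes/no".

V₁: ΔP = 60, V ≈ 6.24 × 60^0.631 ≈ 82.64 kt.
V₂: ΔP = 93, V ≈ 6.24 × 93^0.631 ≈ 108.97 kt.
ΔV over 12 h = 26.33 kt → 24 h equivalent = 26.33 × 24/12 ≈ 52.66 kt.
53 kt ≥ 30 kt ⇒ rapid intensification.

53 kt, yes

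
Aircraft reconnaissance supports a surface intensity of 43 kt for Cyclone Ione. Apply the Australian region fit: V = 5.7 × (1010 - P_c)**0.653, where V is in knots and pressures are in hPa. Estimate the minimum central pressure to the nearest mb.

988 mb

ΔP = (V / 5.7)^(1/0.653) = (43/5.7)^1.531.
43/5.7 = 7.544; 7.544^1.531 ≈ 22.08 mb.
P_c = 1010 − 22.08 = 987.92 ≈ 988 mb.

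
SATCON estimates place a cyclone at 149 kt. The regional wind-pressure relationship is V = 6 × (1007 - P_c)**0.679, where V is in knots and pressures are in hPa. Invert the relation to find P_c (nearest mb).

894 mb

ΔP = (V / 6)^(1/0.679) = (149/6)^1.473.
149/6 = 24.833; 24.833^1.473 ≈ 113.38 mb.
P_c = 1007 − 113.38 = 893.62 ≈ 894 mb.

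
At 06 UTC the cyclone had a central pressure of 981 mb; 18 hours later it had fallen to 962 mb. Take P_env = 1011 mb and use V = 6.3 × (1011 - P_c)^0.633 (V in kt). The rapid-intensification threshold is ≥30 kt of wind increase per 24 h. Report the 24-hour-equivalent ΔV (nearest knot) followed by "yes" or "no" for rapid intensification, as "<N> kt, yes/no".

26 kt, no

V₁: ΔP = 30, V ≈ 6.3 × 30^0.633 ≈ 54.24 kt.
V₂: ΔP = 49, V ≈ 6.3 × 49^0.633 ≈ 74.00 kt.
ΔV over 18 h = 19.76 kt → 24 h equivalent = 19.76 × 24/18 ≈ 26.35 kt.
26 kt < 30 kt ⇒ not rapid intensification.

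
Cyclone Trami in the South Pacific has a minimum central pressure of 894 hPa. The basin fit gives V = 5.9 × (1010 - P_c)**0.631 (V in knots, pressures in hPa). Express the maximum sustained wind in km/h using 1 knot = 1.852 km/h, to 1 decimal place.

219.4 km/h

ΔP = 1010 − 894 = 116 hPa.
V ≈ 5.9 × 116^0.631 = 5.9 × 20.076 ≈ 118.447 kt.
118.447 × 1.852 ≈ 219.36 km/h → 219.4 km/h.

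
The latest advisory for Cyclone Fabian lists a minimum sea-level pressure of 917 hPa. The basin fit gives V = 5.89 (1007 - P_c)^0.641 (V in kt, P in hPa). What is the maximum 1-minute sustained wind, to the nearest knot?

ΔP = 1007 − 917 = 90 hPa.
90^0.641 ≈ 17.892.
V ≈ 5.89 × 17.892 ≈ 105.4 kt.

105 kt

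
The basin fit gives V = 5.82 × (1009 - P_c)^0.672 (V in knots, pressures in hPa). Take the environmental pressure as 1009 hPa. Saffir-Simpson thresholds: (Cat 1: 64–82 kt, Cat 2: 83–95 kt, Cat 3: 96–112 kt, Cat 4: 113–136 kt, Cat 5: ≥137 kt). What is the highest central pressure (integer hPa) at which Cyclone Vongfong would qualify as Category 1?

Category 1 begins at V = 64 kt.
Required ΔP = (64/5.82)^(1/0.672) = 10.997^1.488 ≈ 35.44 hPa.
P_c ≤ 1009 − 35.44 = 973.56, so the highest integer P_c is 973 hPa.

973 hPa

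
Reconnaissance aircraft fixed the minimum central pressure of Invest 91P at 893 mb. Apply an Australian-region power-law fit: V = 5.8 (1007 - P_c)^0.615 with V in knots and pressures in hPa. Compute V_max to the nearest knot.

ΔP = 1007 − 893 = 114 mb.
114^0.615 ≈ 18.408.
V ≈ 5.8 × 18.408 ≈ 106.8 kt.

107 kt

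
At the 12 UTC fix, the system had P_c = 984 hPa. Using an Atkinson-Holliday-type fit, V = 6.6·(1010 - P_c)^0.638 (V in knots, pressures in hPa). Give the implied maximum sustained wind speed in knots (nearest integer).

53 kt

ΔP = 1010 − 984 = 26 hPa.
26^0.638 ≈ 7.994.
V ≈ 6.6 × 7.994 ≈ 52.8 kt.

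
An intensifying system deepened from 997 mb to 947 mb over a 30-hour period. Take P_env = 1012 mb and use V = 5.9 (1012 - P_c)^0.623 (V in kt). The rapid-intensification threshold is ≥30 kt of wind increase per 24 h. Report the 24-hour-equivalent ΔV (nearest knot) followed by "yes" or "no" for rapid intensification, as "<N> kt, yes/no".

V₁: ΔP = 15, V ≈ 5.9 × 15^0.623 ≈ 31.88 kt.
V₂: ΔP = 65, V ≈ 5.9 × 65^0.623 ≈ 79.49 kt.
ΔV over 30 h = 47.61 kt → 24 h equivalent = 47.61 × 24/30 ≈ 38.09 kt.
38 kt ≥ 30 kt ⇒ rapid intensification.

38 kt, yes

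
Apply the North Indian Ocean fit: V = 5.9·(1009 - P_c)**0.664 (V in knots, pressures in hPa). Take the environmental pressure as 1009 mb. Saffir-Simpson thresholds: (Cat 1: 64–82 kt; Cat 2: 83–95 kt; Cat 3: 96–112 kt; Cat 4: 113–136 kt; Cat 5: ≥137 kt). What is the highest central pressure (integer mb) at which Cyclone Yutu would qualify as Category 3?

Category 3 begins at V = 96 kt.
Required ΔP = (96/5.9)^(1/0.664) = 16.271^1.506 ≈ 66.75 mb.
P_c ≤ 1009 − 66.75 = 942.25, so the highest integer P_c is 942 mb.

942 mb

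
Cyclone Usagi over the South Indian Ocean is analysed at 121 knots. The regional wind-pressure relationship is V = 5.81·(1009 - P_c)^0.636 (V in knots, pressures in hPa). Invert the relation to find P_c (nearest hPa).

891 hPa

ΔP = (V / 5.81)^(1/0.636) = (121/5.81)^1.572.
121/5.81 = 20.826; 20.826^1.572 ≈ 118.38 hPa.
P_c = 1009 − 118.38 = 890.62 ≈ 891 hPa.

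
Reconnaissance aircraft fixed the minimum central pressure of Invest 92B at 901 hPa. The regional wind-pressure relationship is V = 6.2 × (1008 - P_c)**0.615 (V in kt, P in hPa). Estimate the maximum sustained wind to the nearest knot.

110 kt

ΔP = 1008 − 901 = 107 hPa.
107^0.615 ≈ 17.704.
V ≈ 6.2 × 17.704 ≈ 109.8 kt.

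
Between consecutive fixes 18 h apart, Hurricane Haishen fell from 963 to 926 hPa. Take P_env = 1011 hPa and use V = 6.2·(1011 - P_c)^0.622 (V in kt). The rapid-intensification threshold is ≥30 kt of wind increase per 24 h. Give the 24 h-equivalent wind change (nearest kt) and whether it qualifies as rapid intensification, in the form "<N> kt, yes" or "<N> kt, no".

39 kt, yes

V₁: ΔP = 48, V ≈ 6.2 × 48^0.622 ≈ 68.88 kt.
V₂: ΔP = 85, V ≈ 6.2 × 85^0.622 ≈ 98.29 kt.
ΔV over 18 h = 29.41 kt → 24 h equivalent = 29.41 × 24/18 ≈ 39.21 kt.
39 kt ≥ 30 kt ⇒ rapid intensification.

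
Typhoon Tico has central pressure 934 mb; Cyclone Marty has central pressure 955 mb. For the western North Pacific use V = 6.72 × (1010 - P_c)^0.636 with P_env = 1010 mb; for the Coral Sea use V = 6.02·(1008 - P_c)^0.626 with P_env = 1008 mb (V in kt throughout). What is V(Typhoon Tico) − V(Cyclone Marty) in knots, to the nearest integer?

33 kt

Typhoon Tico: ΔP = 76; V ≈ 6.72 × 76^0.636 ≈ 105.58 kt.
Cyclone Marty: ΔP = 53; V ≈ 6.02 × 53^0.626 ≈ 72.28 kt.
Difference ≈ 105.58 − 72.28 = 33.30 → 33 kt.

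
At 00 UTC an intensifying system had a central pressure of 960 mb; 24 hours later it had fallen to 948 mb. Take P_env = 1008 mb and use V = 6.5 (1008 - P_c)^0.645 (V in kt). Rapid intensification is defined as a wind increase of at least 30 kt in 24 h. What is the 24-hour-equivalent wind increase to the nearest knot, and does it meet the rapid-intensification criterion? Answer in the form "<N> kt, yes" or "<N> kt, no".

V₁: ΔP = 48, V ≈ 6.5 × 48^0.645 ≈ 78.94 kt.
V₂: ΔP = 60, V ≈ 6.5 × 60^0.645 ≈ 91.16 kt.
ΔV over 24 h = 12.22 kt → 24 h equivalent = 12.22 × 24/24 ≈ 12.22 kt.
12 kt < 30 kt ⇒ not rapid intensification.

12 kt, no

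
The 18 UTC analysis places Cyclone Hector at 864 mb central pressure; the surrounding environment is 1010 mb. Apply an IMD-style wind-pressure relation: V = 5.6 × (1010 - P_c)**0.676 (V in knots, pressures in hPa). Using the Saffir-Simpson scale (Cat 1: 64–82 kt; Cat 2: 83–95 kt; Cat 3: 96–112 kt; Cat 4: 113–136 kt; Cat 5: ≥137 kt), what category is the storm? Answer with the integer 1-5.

ΔP = 1010 − 864 = 146 mb.
V ≈ 5.6 × 146^0.676 = 5.6 × 29.05 ≈ 163 kt.
163 kt falls in the Category 5 band.

5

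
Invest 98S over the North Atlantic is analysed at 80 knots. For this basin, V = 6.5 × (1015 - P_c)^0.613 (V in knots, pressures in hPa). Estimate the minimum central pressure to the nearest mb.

955 mb

ΔP = (V / 6.5)^(1/0.613) = (80/6.5)^1.631.
80/6.5 = 12.308; 12.308^1.631 ≈ 60.04 mb.
P_c = 1015 − 60.04 = 954.96 ≈ 955 mb.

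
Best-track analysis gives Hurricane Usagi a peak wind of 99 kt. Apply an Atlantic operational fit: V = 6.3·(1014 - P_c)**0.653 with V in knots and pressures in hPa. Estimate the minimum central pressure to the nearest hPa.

ΔP = (V / 6.3)^(1/0.653) = (99/6.3)^1.531.
99/6.3 = 15.714; 15.714^1.531 ≈ 67.92 hPa.
P_c = 1014 − 67.92 = 946.08 ≈ 946 hPa.

946 hPa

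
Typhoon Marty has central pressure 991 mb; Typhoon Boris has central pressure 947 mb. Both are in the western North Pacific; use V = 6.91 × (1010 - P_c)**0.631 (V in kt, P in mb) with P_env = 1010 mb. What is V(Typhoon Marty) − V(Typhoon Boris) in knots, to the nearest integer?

Typhoon Marty: ΔP = 19; V ≈ 6.91 × 19^0.631 ≈ 44.30 kt.
Typhoon Boris: ΔP = 63; V ≈ 6.91 × 63^0.631 ≈ 94.38 kt.
Difference ≈ 44.30 − 94.38 = -50.08 → -50 kt.

-50 kt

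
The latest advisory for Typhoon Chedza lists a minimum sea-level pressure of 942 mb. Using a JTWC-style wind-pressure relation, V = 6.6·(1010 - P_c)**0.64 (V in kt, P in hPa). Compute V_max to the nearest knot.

ΔP = 1010 − 942 = 68 mb.
68^0.64 ≈ 14.887.
V ≈ 6.6 × 14.887 ≈ 98.3 kt.

98 kt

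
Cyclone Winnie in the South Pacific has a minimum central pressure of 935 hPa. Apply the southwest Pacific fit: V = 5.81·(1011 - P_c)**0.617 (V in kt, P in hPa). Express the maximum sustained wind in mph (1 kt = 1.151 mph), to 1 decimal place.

96.8 mph

ΔP = 1011 − 935 = 76 hPa.
V ≈ 5.81 × 76^0.617 = 5.81 × 14.470 ≈ 84.069 kt.
84.069 × 1.151 ≈ 96.76 mph → 96.8 mph.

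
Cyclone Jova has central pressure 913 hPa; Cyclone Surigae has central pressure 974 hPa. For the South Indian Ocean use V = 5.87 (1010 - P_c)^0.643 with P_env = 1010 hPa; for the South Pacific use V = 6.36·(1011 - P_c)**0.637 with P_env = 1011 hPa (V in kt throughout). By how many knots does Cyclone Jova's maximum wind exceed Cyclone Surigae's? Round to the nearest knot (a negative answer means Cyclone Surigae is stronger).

48 kt

Cyclone Jova: ΔP = 97; V ≈ 5.87 × 97^0.643 ≈ 111.21 kt.
Cyclone Surigae: ΔP = 37; V ≈ 6.36 × 37^0.637 ≈ 63.45 kt.
Difference ≈ 111.21 − 63.45 = 47.76 → 48 kt.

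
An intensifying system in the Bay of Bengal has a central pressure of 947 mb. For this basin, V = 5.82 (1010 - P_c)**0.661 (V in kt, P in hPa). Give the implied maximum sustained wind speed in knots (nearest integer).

ΔP = 1010 − 947 = 63 mb.
63^0.661 ≈ 15.466.
V ≈ 5.82 × 15.466 ≈ 90.0 kt.

90 kt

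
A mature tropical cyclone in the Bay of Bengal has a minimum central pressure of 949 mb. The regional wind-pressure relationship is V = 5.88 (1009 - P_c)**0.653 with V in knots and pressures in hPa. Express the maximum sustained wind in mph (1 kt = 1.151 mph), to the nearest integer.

98 mph

ΔP = 1009 − 949 = 60 mb.
V ≈ 5.88 × 60^0.653 = 5.88 × 14.492 ≈ 85.214 kt.
85.214 × 1.151 ≈ 98.08 mph → 98 mph.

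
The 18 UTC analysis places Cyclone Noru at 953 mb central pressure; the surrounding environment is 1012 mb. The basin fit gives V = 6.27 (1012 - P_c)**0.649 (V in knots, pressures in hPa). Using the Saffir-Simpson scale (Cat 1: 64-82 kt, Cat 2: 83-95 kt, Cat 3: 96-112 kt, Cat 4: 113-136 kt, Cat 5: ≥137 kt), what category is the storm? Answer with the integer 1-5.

ΔP = 1012 − 953 = 59 mb.
V ≈ 6.27 × 59^0.649 = 6.27 × 14.10 ≈ 88 kt.
88 kt falls in the Category 2 band.

2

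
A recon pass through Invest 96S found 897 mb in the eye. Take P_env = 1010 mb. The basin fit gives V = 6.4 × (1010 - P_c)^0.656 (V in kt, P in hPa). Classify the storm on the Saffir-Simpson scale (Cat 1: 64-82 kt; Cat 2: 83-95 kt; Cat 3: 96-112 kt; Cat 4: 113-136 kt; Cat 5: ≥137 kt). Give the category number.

5

ΔP = 1010 − 897 = 113 mb.
V ≈ 6.4 × 113^0.656 = 6.4 × 22.22 ≈ 142 kt.
142 kt falls in the Category 5 band.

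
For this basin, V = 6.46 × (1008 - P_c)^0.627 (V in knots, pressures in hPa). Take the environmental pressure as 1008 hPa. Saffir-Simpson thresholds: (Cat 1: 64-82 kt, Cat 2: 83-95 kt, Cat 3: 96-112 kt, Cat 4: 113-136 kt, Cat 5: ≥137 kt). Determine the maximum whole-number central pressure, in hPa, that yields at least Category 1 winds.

Category 1 begins at V = 64 kt.
Required ΔP = (64/6.46)^(1/0.627) = 9.907^1.595 ≈ 38.76 hPa.
P_c ≤ 1008 − 38.76 = 969.24, so the highest integer P_c is 969 hPa.

969 hPa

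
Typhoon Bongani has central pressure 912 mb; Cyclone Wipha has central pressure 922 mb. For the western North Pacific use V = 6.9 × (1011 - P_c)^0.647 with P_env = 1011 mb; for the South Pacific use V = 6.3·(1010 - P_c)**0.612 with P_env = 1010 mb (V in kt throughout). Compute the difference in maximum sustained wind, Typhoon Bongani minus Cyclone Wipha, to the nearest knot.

37 kt

Typhoon Bongani: ΔP = 99; V ≈ 6.9 × 99^0.647 ≈ 134.90 kt.
Cyclone Wipha: ΔP = 88; V ≈ 6.3 × 88^0.612 ≈ 97.58 kt.
Difference ≈ 134.90 − 97.58 = 37.32 → 37 kt.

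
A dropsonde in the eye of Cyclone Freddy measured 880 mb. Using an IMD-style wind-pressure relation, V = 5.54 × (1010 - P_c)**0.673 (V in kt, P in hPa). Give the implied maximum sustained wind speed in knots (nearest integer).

ΔP = 1010 − 880 = 130 mb.
130^0.673 ≈ 26.466.
V ≈ 5.54 × 26.466 ≈ 146.6 kt.

147 kt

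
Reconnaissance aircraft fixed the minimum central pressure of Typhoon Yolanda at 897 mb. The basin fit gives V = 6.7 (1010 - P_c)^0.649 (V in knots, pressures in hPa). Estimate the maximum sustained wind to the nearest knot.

ΔP = 1010 − 897 = 113 mb.
113^0.649 ≈ 21.500.
V ≈ 6.7 × 21.500 ≈ 144.1 kt.

144 kt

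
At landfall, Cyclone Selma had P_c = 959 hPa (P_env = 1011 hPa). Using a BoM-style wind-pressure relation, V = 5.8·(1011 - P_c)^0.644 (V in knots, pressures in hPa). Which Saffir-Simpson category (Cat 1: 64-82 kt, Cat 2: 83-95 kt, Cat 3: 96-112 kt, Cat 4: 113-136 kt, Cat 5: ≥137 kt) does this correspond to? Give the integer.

ΔP = 1011 − 959 = 52 hPa.
V ≈ 5.8 × 52^0.644 = 5.8 × 12.74 ≈ 74 kt.
74 kt falls in the Category 1 band.

1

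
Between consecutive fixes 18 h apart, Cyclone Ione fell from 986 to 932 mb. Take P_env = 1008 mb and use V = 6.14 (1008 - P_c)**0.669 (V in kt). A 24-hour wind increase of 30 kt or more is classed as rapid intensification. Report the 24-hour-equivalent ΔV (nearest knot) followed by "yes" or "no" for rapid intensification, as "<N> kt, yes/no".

V₁: ΔP = 22, V ≈ 6.14 × 22^0.669 ≈ 48.56 kt.
V₂: ΔP = 76, V ≈ 6.14 × 76^0.669 ≈ 111.28 kt.
ΔV over 18 h = 62.72 kt → 24 h equivalent = 62.72 × 24/18 ≈ 83.63 kt.
84 kt ≥ 30 kt ⇒ rapid intensification.

84 kt, yes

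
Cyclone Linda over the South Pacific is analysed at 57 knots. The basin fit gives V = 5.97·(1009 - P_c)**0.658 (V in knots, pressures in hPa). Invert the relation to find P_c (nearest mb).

ΔP = (V / 5.97)^(1/0.658) = (57/5.97)^1.520.
57/5.97 = 9.548; 9.548^1.520 ≈ 30.85 mb.
P_c = 1009 − 30.85 = 978.15 ≈ 978 mb.

978 mb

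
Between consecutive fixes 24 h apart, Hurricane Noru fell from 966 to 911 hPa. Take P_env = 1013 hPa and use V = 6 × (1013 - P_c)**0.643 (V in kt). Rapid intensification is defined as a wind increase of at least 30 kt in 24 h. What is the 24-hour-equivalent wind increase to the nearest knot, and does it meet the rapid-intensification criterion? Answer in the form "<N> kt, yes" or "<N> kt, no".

V₁: ΔP = 47, V ≈ 6 × 47^0.643 ≈ 71.34 kt.
V₂: ΔP = 102, V ≈ 6 × 102^0.643 ≈ 117.40 kt.
ΔV over 24 h = 46.06 kt → 24 h equivalent = 46.06 × 24/24 ≈ 46.06 kt.
46 kt ≥ 30 kt ⇒ rapid intensification.

46 kt, yes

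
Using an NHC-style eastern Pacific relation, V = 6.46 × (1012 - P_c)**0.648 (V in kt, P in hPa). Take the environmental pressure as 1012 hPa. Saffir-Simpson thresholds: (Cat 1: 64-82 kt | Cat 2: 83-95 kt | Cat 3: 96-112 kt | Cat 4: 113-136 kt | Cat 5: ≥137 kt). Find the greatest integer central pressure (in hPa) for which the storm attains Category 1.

977 hPa

Category 1 begins at V = 64 kt.
Required ΔP = (64/6.46)^(1/0.648) = 9.907^1.543 ≈ 34.43 hPa.
P_c ≤ 1012 − 34.43 = 977.57, so the highest integer P_c is 977 hPa.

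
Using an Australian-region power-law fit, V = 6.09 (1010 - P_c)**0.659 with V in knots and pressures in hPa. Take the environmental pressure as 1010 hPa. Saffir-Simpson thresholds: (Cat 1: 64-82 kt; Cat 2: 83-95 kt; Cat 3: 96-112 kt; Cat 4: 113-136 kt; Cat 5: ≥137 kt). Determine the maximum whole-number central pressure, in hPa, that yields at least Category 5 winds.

897 hPa

Category 5 begins at V = 137 kt.
Required ΔP = (137/6.09)^(1/0.659) = 22.496^1.517 ≈ 112.65 hPa.
P_c ≤ 1010 − 112.65 = 897.35, so the highest integer P_c is 897 hPa.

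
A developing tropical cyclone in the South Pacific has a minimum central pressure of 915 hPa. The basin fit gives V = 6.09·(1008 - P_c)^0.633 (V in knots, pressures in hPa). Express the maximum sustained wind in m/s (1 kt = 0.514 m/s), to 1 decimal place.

ΔP = 1008 − 915 = 93 hPa.
V ≈ 6.09 × 93^0.633 = 6.09 × 17.622 ≈ 107.317 kt.
107.317 × 0.514 ≈ 55.16 m/s → 55.2 m/s.

55.2 m/s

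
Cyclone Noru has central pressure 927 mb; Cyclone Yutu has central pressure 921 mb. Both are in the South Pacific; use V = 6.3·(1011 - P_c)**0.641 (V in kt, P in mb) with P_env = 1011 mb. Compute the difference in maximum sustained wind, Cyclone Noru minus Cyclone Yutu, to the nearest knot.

-5 kt

Cyclone Noru: ΔP = 84; V ≈ 6.3 × 84^0.641 ≈ 107.85 kt.
Cyclone Yutu: ΔP = 90; V ≈ 6.3 × 90^0.641 ≈ 112.72 kt.
Difference ≈ 107.85 − 112.72 = -4.87 → -5 kt.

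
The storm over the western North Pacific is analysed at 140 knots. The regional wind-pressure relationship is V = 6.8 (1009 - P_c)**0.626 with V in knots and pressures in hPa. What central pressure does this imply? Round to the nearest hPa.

ΔP = (V / 6.8)^(1/0.626) = (140/6.8)^1.597.
140/6.8 = 20.588; 20.588^1.597 ≈ 125.44 hPa.
P_c = 1009 − 125.44 = 883.56 ≈ 884 hPa.

884 hPa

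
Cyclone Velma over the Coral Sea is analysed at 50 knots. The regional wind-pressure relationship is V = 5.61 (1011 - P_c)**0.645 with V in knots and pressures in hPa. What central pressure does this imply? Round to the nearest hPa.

981 hPa

ΔP = (V / 5.61)^(1/0.645) = (50/5.61)^1.550.
50/5.61 = 8.913; 8.913^1.550 ≈ 29.71 hPa.
P_c = 1011 − 29.71 = 981.29 ≈ 981 hPa.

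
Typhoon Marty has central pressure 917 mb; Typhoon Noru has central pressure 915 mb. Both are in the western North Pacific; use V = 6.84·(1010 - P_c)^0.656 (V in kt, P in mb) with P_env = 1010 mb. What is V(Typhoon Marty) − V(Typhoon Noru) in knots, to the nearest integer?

-2 kt

Typhoon Marty: ΔP = 93; V ≈ 6.84 × 93^0.656 ≈ 133.78 kt.
Typhoon Noru: ΔP = 95; V ≈ 6.84 × 95^0.656 ≈ 135.66 kt.
Difference ≈ 133.78 − 135.66 = -1.88 → -2 kt.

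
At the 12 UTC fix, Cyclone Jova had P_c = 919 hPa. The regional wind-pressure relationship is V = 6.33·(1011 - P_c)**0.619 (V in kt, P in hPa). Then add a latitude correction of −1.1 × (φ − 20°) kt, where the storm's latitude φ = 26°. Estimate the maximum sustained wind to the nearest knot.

ΔP = 1011 − 919 = 92 hPa.
92^0.619 ≈ 16.428.
V ≈ 6.33 × 16.428 ≈ 104.0 kt.
Latitude correction: −1.1 × (26 − 20) = -6.6 kt.
Corrected V ≈ 97.4 kt → 97 kt.

97 kt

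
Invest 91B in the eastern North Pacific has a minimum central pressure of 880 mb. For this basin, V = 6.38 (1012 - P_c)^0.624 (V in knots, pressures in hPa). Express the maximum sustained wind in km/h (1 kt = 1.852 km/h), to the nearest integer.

249 km/h

ΔP = 1012 − 880 = 132 mb.
V ≈ 6.38 × 132^0.624 = 6.38 × 21.049 ≈ 134.295 kt.
134.295 × 1.852 ≈ 248.71 km/h → 249 km/h.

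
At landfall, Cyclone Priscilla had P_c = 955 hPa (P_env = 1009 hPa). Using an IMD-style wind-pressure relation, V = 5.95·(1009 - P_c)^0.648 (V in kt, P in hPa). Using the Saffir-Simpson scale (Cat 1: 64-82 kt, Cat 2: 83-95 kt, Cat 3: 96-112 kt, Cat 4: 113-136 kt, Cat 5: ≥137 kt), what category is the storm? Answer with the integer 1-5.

1

ΔP = 1009 − 955 = 54 hPa.
V ≈ 5.95 × 54^0.648 = 5.95 × 13.26 ≈ 79 kt.
79 kt falls in the Category 1 band.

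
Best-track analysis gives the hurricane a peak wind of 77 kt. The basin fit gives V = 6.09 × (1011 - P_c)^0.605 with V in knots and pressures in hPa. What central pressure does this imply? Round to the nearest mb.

ΔP = (V / 6.09)^(1/0.605) = (77/6.09)^1.653.
77/6.09 = 12.644; 12.644^1.653 ≈ 66.26 mb.
P_c = 1011 − 66.26 = 944.74 ≈ 945 mb.

945 mb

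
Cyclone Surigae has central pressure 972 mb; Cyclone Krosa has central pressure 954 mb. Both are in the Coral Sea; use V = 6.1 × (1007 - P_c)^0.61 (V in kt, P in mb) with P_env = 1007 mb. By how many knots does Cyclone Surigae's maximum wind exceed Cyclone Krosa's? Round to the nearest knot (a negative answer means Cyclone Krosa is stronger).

-15 kt

Cyclone Surigae: ΔP = 35; V ≈ 6.1 × 35^0.61 ≈ 53.36 kt.
Cyclone Krosa: ΔP = 53; V ≈ 6.1 × 53^0.61 ≈ 68.73 kt.
Difference ≈ 53.36 − 68.73 = -15.37 → -15 kt.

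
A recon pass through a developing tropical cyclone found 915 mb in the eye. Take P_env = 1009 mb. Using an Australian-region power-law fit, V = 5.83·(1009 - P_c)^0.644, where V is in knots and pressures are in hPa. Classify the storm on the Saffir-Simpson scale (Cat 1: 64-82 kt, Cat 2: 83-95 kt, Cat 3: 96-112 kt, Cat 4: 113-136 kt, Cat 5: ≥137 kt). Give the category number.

3

ΔP = 1009 − 915 = 94 mb.
V ≈ 5.83 × 94^0.644 = 5.83 × 18.65 ≈ 109 kt.
109 kt falls in the Category 3 band.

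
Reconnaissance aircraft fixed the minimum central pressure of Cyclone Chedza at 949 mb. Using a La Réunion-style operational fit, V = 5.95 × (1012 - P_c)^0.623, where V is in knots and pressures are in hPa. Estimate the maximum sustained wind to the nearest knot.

79 kt

ΔP = 1012 − 949 = 63 mb.
63^0.623 ≈ 13.213.
V ≈ 5.95 × 13.213 ≈ 78.6 kt.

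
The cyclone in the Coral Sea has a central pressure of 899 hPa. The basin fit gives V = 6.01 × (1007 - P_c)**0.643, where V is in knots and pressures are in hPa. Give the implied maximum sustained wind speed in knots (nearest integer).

122 kt

ΔP = 1007 − 899 = 108 hPa.
108^0.643 ≈ 20.300.
V ≈ 6.01 × 20.300 ≈ 122.0 kt.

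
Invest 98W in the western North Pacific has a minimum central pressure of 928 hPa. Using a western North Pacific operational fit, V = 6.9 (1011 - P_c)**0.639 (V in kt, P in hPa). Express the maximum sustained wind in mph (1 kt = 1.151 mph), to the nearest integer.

ΔP = 1011 − 928 = 83 hPa.
V ≈ 6.9 × 83^0.639 = 6.9 × 16.838 ≈ 116.182 kt.
116.182 × 1.151 ≈ 133.73 mph → 134 mph.

134 mph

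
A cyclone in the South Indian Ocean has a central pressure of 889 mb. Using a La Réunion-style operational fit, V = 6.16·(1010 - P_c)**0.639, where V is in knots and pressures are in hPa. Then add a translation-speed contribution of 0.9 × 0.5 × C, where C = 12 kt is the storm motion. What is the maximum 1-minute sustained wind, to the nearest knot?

137 kt

ΔP = 1010 − 889 = 121 mb.
121^0.639 ≈ 21.424.
V ≈ 6.16 × 21.424 ≈ 132.0 kt.
Translation term: 0.9 × 0.5 × 12 = 5.4 kt.
Corrected V ≈ 137.4 kt → 137 kt.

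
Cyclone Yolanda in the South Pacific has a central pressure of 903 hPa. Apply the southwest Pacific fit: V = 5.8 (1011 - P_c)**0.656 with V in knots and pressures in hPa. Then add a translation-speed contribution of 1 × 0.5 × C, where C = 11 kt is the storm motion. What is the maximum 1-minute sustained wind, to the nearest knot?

131 kt

ΔP = 1011 − 903 = 108 hPa.
108^0.656 ≈ 21.574.
V ≈ 5.8 × 21.574 ≈ 125.1 kt.
Translation term: 1 × 0.5 × 11 = 5.5 kt.
Corrected V ≈ 130.6 kt → 131 kt.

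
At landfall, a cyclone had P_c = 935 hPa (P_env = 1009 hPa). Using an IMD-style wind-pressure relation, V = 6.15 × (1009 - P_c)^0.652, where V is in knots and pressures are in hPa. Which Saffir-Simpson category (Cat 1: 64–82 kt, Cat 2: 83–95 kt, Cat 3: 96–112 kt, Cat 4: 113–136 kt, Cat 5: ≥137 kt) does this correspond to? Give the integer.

ΔP = 1009 − 935 = 74 hPa.
V ≈ 6.15 × 74^0.652 = 6.15 × 16.55 ≈ 102 kt.
102 kt falls in the Category 3 band.

3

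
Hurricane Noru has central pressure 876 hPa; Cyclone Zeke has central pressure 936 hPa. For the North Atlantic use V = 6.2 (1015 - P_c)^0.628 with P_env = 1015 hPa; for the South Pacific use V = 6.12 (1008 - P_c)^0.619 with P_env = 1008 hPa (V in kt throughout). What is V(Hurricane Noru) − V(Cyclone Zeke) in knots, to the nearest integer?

Hurricane Noru: ΔP = 139; V ≈ 6.2 × 139^0.628 ≈ 137.47 kt.
Cyclone Zeke: ΔP = 72; V ≈ 6.12 × 72^0.619 ≈ 86.39 kt.
Difference ≈ 137.47 − 86.39 = 51.08 → 51 kt.

51 kt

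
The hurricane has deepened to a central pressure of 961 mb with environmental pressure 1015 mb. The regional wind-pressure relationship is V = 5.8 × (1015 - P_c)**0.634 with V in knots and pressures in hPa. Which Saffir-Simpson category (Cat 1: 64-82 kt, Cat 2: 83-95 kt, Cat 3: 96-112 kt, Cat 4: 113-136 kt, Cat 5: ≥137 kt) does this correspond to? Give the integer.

ΔP = 1015 − 961 = 54 mb.
V ≈ 5.8 × 54^0.634 = 5.8 × 12.54 ≈ 73 kt.
73 kt falls in the Category 1 band.

1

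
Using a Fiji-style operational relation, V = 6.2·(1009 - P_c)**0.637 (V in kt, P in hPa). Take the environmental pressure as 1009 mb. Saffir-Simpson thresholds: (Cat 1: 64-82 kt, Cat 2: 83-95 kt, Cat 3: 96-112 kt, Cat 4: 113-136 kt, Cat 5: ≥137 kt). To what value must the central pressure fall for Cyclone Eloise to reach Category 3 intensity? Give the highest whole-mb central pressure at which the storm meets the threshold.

Category 3 begins at V = 96 kt.
Required ΔP = (96/6.2)^(1/0.637) = 15.484^1.570 ≈ 73.78 mb.
P_c ≤ 1009 − 73.78 = 935.22, so the highest integer P_c is 935 mb.

935 mb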